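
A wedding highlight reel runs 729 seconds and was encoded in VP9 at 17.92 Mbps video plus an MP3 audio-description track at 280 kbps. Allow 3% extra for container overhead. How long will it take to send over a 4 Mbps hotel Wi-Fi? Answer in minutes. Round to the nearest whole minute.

Audio: 280 kbps = 0.280 Mbps.
Total bitrate: 18.200 Mbps.
File: 18.200 Mbps × 729 s = 13267.8 Mb.
With 3% container overhead: ×1.03. → 13665.8 Mb.
At 4 Mbps: 13665.8 / 4 = 3416.5 s ≈ 56.9 minutes.

57 minutes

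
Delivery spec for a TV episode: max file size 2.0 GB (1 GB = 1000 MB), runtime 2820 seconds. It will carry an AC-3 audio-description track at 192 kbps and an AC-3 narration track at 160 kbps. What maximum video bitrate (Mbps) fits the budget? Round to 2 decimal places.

5.32 Mbps

Budget: 2.0 GB = 16000.0 Mb.
Total bitrate budget: 16000.0 Mb / 2820 s = 5.674 Mbps.
Audio total: 192 + 160 = 352 kbps = 0.352 Mbps.
Video: 5.674 − 0.352 = 5.322 Mbps.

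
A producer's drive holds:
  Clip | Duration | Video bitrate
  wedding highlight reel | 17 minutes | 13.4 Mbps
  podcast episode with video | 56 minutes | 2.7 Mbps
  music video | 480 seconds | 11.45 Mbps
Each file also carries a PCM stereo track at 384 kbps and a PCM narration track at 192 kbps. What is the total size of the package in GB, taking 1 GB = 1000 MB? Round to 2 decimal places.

Audio total: 384 + 192 = 576 kbps = 0.576 Mbps.
wedding highlight reel: 13.976 Mbps × 1020 s = 14255.5 Mb
podcast episode with video: 3.276 Mbps × 3360 s = 11007.4 Mb
music video: 12.026 Mbps × 480 s = 5772.5 Mb
Total: 31035.4 Mb = 3879.4 MB.
= 3.879 GB.

3.88 GB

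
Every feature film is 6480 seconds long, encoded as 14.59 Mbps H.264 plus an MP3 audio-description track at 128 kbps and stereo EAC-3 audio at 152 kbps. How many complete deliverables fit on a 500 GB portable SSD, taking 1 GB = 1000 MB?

Audio total: 128 + 152 = 280 kbps = 0.280 Mbps.
Total bitrate: 14.870 Mbps.
Per item: 14.870 Mbps × 6480 s = 96,358 Mb = 12,045 MB.
Capacity: 500 GB = 4,000,000 Mb; 41.51 items → 41 complete.

41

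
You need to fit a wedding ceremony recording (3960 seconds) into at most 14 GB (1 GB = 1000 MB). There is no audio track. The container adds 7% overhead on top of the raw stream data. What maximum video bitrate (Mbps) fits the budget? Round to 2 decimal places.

26.43 Mbps

Budget: 14 GB = 112000.0 Mb.
Stream payload after overhead: 112000.0 / 1.07 = 104672.9 Mb.
Total bitrate budget: 104672.9 Mb / 3960 s = 26.433 Mbps.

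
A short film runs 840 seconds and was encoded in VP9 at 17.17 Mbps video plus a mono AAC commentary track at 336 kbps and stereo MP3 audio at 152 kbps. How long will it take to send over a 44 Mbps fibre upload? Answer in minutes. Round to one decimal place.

5.6 minutes

Audio total: 336 + 152 = 488 kbps = 0.488 Mbps.
Total bitrate: 17.658 Mbps.
File: 17.658 Mbps × 840 s = 14832.7 Mb.
At 44 Mbps: 14832.7 / 44 = 337.1 s ≈ 5.62 minutes.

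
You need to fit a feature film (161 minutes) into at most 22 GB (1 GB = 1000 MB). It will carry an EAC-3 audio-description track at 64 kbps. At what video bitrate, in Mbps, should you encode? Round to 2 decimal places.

Budget: 22 GB = 176000.0 Mb.
161 min = 9660 s
Total bitrate budget: 176000.0 Mb / 9660 s = 18.219 Mbps.
Audio: 64 kbps = 0.064 Mbps.
Video: 18.219 − 0.064 = 18.155 Mbps.

18.16 Mbps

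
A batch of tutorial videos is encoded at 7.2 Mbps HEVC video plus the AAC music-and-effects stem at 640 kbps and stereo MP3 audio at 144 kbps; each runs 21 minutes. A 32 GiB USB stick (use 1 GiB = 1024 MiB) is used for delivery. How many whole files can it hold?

27

21 min = 1260 s
Audio total: 640 + 144 = 784 kbps = 0.784 Mbps.
Total bitrate: 7.984 Mbps.
Per item: 7.984 Mbps × 1260 s = 10,060 Mb = 1,257 MB.
Capacity: 32 GiB = 274,878 Mb; 27.32 items → 27 complete.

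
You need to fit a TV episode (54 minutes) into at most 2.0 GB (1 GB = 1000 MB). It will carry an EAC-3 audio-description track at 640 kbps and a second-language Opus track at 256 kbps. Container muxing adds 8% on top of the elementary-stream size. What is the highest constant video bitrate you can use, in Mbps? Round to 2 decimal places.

3.68 Mbps

Budget: 2.0 GB = 16000.0 Mb.
Stream payload after overhead: 16000.0 / 1.08 = 14814.8 Mb.
54 min = 3240 s
Total bitrate budget: 14814.8 Mb / 3240 s = 4.572 Mbps.
Audio total: 640 + 256 = 896 kbps = 0.896 Mbps.
Video: 4.572 − 0.896 = 3.676 Mbps.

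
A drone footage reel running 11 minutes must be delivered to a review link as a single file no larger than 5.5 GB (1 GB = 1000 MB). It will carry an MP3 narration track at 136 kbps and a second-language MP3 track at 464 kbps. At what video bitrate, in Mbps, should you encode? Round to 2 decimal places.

Budget: 5.5 GB = 44000.0 Mb.
11 min = 660 s
Total bitrate budget: 44000.0 Mb / 660 s = 66.667 Mbps.
Audio total: 136 + 464 = 600 kbps = 0.600 Mbps.
Video: 66.667 − 0.600 = 66.067 Mbps.

66.07 Mbps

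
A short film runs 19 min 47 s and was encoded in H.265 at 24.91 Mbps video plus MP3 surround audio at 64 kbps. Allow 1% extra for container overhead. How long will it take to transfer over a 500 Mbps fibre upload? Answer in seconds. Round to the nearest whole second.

60 seconds

19 min 47 s = 1187 s
Audio: 64 kbps = 0.064 Mbps.
Total bitrate: 24.974 Mbps.
File: 24.974 Mbps × 1187 s = 29644.1 Mb.
With 1% container overhead: ×1.01. → 29940.6 Mb.
At 500 Mbps: 29940.6 / 500 = 59.9 s ≈ 59.9 seconds.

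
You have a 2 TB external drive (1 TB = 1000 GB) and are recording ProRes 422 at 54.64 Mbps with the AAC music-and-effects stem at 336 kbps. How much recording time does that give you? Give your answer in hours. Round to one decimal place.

80.8 hours

Audio: 336 kbps = 0.336 Mbps.
Total bitrate: 54.64 + 0.336 = 54.976 Mbps.
Capacity: 2 TB = 16,000,000 Mb.
Recording time: 16,000,000 / 54.976 = 291,036 s ≈ 80.8 hours.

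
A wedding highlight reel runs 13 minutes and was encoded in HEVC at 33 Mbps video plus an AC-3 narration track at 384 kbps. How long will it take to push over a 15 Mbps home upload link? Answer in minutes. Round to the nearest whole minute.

29 minutes

13 min = 780 s
Audio: 384 kbps = 0.384 Mbps.
Total bitrate: 33.384 Mbps.
File: 33.384 Mbps × 780 s = 26039.5 Mb.
At 15 Mbps: 26039.5 / 15 = 1736.0 s ≈ 28.9 minutes.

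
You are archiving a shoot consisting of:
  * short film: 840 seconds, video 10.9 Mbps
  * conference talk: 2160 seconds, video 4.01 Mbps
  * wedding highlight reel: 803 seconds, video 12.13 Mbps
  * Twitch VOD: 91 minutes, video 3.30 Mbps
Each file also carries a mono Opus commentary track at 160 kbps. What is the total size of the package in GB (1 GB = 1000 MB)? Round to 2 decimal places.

5.88 GB

Audio: 160 kbps = 0.160 Mbps.
short film: 11.060 Mbps × 840 s = 9290.4 Mb
conference talk: 4.170 Mbps × 2160 s = 9007.2 Mb
wedding highlight reel: 12.290 Mbps × 803 s = 9868.9 Mb
Twitch VOD: 3.460 Mbps × 5460 s = 18891.6 Mb
Total: 47058.1 Mb = 5882.3 MB.
= 5.882 GB.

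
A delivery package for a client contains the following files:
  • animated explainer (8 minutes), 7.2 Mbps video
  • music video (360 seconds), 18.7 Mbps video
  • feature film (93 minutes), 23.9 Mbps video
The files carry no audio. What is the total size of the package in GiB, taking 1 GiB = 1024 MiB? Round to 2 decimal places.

animated explainer: 7.200 Mbps × 480 s = 3456.0 Mb
music video: 18.700 Mbps × 360 s = 6732.0 Mb
feature film: 23.900 Mbps × 5580 s = 133362.0 Mb
Total: 143550.0 Mb = 17943.8 MB.
= 16.71 GiB.

16.71 GiB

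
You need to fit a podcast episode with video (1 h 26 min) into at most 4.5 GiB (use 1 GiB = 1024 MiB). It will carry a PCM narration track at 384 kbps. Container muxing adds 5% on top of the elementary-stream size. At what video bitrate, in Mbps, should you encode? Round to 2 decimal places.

6.75 Mbps

Budget: 4.5 GiB = 38654.7 Mb.
Stream payload after overhead: 38654.7 / 1.05 = 36814.0 Mb.
1 h 26 min = 86 min = 5160 s
Total bitrate budget: 36814.0 Mb / 5160 s = 7.134 Mbps.
Audio: 384 kbps = 0.384 Mbps.
Video: 7.134 − 0.384 = 6.750 Mbps.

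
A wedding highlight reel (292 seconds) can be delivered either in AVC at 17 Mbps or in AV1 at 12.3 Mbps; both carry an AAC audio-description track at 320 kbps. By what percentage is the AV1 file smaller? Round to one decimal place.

27.1%

Audio: 320 kbps = 0.320 Mbps.
AVC: 17.320 Mbps × 292 s = 5057.4 Mb = 0.632 GB.
AV1: 12.620 Mbps × 292 s = 3685.0 Mb = 0.461 GB.
Reduction: (1 − 0.461/0.632) × 100 = 27.14%.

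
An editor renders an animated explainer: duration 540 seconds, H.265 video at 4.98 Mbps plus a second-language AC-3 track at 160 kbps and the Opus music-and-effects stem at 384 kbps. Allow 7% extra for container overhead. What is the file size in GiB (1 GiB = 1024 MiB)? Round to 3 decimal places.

0.372 GiB

Audio total: 160 + 384 = 544 kbps = 0.544 Mbps.
Total bitrate: 4.98 + 0.544 = 5.524 Mbps.
Stream data: 5.524 Mbps × 540 s = 2983.0 Mb.
With 7% container overhead: ×1.07.
3,192 Mb = 398,970,900 bytes ÷ 1,073,741,824 = 0.3716 GiB.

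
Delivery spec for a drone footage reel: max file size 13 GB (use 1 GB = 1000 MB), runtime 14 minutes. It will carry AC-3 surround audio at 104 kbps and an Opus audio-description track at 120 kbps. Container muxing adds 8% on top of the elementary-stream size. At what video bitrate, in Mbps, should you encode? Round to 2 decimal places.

114.41 Mbps

Budget: 13 GB = 104000.0 Mb.
Stream payload after overhead: 104000.0 / 1.08 = 96296.3 Mb.
14 min = 840 s
Total bitrate budget: 96296.3 Mb / 840 s = 114.638 Mbps.
Audio total: 104 + 120 = 224 kbps = 0.224 Mbps.
Video: 114.638 − 0.224 = 114.414 Mbps.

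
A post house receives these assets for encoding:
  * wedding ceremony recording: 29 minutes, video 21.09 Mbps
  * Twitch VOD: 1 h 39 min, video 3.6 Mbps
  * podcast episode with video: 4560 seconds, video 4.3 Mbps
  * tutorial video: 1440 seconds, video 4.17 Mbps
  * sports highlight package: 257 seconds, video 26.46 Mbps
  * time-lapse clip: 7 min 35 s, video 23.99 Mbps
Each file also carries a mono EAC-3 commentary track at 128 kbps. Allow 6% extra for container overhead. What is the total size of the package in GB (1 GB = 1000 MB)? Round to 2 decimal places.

13.68 GB

Audio: 128 kbps = 0.128 Mbps.
wedding ceremony recording: 21.218 Mbps × 1740 s × 1.06 = 39134.5 Mb
Twitch VOD: 3.728 Mbps × 5940 s × 1.06 = 23473.0 Mb
podcast episode with video: 4.428 Mbps × 4560 s × 1.06 = 21403.2 Mb
tutorial video: 4.298 Mbps × 1440 s × 1.06 = 6560.5 Mb
sports highlight package: 26.588 Mbps × 257 s × 1.06 = 7243.1 Mb
time-lapse clip: 24.118 Mbps × 455 s × 1.06 = 11632.1 Mb
Total: 109446.3 Mb = 13680.8 MB.
= 13.68 GB.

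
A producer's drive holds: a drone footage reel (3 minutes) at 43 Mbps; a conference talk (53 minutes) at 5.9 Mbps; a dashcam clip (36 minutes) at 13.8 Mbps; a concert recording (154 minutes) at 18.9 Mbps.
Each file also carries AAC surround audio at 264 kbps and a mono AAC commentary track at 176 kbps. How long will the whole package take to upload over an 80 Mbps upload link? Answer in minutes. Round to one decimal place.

49.5 minutes

Audio total: 264 + 176 = 440 kbps = 0.440 Mbps.
drone footage reel: 43.440 Mbps × 180 s = 7819.2 Mb
conference talk: 6.340 Mbps × 3180 s = 20161.2 Mb
dashcam clip: 14.240 Mbps × 2160 s = 30758.4 Mb
concert recording: 19.340 Mbps × 9240 s = 178701.6 Mb
Total: 237440.4 Mb = 29680.0 MB.
At 80 Mbps: 237440.4 / 80 = 2968 s ≈ 49.5 minutes.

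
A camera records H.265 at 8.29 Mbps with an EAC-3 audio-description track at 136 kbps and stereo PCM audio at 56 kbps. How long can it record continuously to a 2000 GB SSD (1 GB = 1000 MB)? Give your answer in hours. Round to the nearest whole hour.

Audio total: 136 + 56 = 192 kbps = 0.192 Mbps.
Total bitrate: 8.29 + 0.192 = 8.482 Mbps.
Capacity: 2000 GB = 16,000,000 Mb.
Recording time: 16,000,000 / 8.482 = 1,886,348 s ≈ 524 hours.

524 hours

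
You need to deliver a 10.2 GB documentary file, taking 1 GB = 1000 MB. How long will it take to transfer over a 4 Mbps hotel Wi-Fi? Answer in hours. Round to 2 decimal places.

File: 10.2 GB = 81600.0 Mb.
At 4 Mbps: 81600.0 / 4 = 20400.0 s ≈ 5.67 hours.

5.67 hours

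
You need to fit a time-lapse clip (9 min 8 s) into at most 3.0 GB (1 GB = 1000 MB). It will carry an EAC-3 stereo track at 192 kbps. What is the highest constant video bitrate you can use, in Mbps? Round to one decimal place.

43.6 Mbps

Budget: 3.0 GB = 24000.0 Mb.
9 min 8 s = 548 s
Total bitrate budget: 24000.0 Mb / 548 s = 43.796 Mbps.
Audio: 192 kbps = 0.192 Mbps.
Video: 43.796 − 0.192 = 43.604 Mbps.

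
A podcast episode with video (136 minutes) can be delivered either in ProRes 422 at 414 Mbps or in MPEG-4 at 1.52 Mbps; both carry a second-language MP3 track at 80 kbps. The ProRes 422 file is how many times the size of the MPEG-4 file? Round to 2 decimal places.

136 min = 8160 s
Audio: 80 kbps = 0.080 Mbps.
ProRes 422: 414.080 Mbps × 8160 s = 3378892.8 Mb = 422.362 GB.
MPEG-4: 1.600 Mbps × 8160 s = 13056.0 Mb = 1.632 GB.
Ratio: 422.362 / 1.632 = 258.800.

258.80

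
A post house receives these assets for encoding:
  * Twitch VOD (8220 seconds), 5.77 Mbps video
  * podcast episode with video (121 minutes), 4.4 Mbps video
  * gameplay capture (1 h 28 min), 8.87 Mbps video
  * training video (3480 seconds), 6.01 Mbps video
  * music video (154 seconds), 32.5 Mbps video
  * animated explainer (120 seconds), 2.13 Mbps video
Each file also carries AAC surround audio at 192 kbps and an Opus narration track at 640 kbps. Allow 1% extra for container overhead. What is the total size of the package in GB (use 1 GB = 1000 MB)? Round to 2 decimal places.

Audio total: 192 + 640 = 832 kbps = 0.832 Mbps.
Twitch VOD: 6.602 Mbps × 8220 s × 1.01 = 54811.1 Mb
podcast episode with video: 5.232 Mbps × 7260 s × 1.01 = 38364.2 Mb
gameplay capture: 9.702 Mbps × 5280 s × 1.01 = 51738.8 Mb
training video: 6.842 Mbps × 3480 s × 1.01 = 24048.3 Mb
music video: 33.332 Mbps × 154 s × 1.01 = 5184.5 Mb
animated explainer: 2.962 Mbps × 120 s × 1.01 = 359.0 Mb
Total: 174505.8 Mb = 21813.2 MB.
= 21.81 GB.

21.81 GB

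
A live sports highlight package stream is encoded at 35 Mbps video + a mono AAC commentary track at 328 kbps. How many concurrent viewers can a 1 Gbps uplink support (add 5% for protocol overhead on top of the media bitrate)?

26

Audio: 328 kbps = 0.328 Mbps.
Per-viewer media rate: 35.328 Mbps.
On the wire with 5% overhead: 37.094 Mbps.
1 Gbps = 1,000 Mbps; 1,000 / 37.094 = 26.96 → 26 viewers.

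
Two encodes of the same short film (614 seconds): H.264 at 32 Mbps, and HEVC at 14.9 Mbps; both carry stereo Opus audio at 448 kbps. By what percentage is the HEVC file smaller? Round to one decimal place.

Audio: 448 kbps = 0.448 Mbps.
H.264: 32.448 Mbps × 614 s = 19923.1 Mb = 2.490 GB.
HEVC: 15.348 Mbps × 614 s = 9423.7 Mb = 1.178 GB.
Reduction: (1 − 1.178/2.490) × 100 = 52.70%.

52.7%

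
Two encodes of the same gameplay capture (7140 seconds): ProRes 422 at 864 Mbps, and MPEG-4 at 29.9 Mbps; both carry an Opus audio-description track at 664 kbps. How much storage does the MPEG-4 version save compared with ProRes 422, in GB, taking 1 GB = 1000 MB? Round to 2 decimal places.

744.43 GB

Audio: 664 kbps = 0.664 Mbps.
ProRes 422: 864.664 Mbps × 7140 s = 6173701.0 Mb = 771.713 GB.
MPEG-4: 30.564 Mbps × 7140 s = 218227.0 Mb = 27.278 GB.
Saving: 771.713 − 27.278 = 744.434 GB.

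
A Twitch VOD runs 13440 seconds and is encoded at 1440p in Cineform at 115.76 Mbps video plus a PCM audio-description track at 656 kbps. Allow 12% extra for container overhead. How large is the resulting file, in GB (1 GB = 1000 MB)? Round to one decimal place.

219.0 GB

Audio: 656 kbps = 0.656 Mbps.
Total bitrate: 115.76 + 0.656 = 116.416 Mbps.
Stream data: 116.416 Mbps × 13440 s = 1564631.0 Mb.
With 12% container overhead: ×1.12.
1,752,387 Mb ÷ 8 = 219,048 MB → 219.0 GB.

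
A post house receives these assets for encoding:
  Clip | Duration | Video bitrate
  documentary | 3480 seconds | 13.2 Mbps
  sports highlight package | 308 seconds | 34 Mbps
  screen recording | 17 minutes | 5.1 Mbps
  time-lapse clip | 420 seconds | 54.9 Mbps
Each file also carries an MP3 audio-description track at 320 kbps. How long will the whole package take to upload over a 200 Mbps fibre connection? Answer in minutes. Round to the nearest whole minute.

Audio: 320 kbps = 0.320 Mbps.
documentary: 13.520 Mbps × 3480 s = 47049.6 Mb
sports highlight package: 34.320 Mbps × 308 s = 10570.6 Mb
screen recording: 5.420 Mbps × 1020 s = 5528.4 Mb
time-lapse clip: 55.220 Mbps × 420 s = 23192.4 Mb
Total: 86341.0 Mb = 10792.6 MB.
At 200 Mbps: 86341.0 / 200 = 432 s ≈ 7.2 minutes.

7 minutes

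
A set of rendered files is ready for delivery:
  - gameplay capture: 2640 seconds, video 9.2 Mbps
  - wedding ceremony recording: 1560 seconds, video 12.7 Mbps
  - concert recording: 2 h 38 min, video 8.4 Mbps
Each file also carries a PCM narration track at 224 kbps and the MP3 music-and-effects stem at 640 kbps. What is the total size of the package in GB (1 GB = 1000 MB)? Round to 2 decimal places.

16.94 GB

Audio total: 224 + 640 = 864 kbps = 0.864 Mbps.
gameplay capture: 10.064 Mbps × 2640 s = 26569.0 Mb
wedding ceremony recording: 13.564 Mbps × 1560 s = 21159.8 Mb
concert recording: 9.264 Mbps × 9480 s = 87822.7 Mb
Total: 135551.5 Mb = 16943.9 MB.
= 16.94 GB.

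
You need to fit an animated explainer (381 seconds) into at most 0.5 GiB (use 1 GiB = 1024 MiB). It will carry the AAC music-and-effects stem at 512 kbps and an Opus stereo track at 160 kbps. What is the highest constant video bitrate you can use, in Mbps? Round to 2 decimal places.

10.60 Mbps

Budget: 0.5 GiB = 4295.0 Mb.
Total bitrate budget: 4295.0 Mb / 381 s = 11.273 Mbps.
Audio total: 512 + 160 = 672 kbps = 0.672 Mbps.
Video: 11.273 − 0.672 = 10.601 Mbps.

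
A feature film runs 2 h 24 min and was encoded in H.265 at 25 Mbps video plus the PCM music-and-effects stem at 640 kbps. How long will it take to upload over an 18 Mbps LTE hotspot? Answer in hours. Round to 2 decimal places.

2 h 24 min = 144 min = 8640 s
Audio: 640 kbps = 0.640 Mbps.
Total bitrate: 25.640 Mbps.
File: 25.640 Mbps × 8640 s = 221529.6 Mb.
At 18 Mbps: 221529.6 / 18 = 12307.2 s ≈ 3.42 hours.

3.42 hours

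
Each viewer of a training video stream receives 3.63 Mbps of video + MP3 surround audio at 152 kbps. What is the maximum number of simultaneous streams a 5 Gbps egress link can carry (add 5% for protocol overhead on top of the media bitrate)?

Audio: 152 kbps = 0.152 Mbps.
Per-viewer media rate: 3.782 Mbps.
On the wire with 5% overhead: 3.971 Mbps.
5 Gbps = 5,000 Mbps; 5,000 / 3.971 = 1259.10 → 1259 viewers.

1259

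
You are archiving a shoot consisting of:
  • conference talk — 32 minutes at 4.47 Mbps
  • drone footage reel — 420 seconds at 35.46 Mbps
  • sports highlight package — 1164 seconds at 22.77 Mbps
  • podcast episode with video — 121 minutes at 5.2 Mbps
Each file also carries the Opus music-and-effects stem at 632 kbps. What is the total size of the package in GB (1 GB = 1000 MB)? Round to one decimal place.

Audio: 632 kbps = 0.632 Mbps.
conference talk: 5.102 Mbps × 1920 s = 9795.8 Mb
drone footage reel: 36.092 Mbps × 420 s = 15158.6 Mb
sports highlight package: 23.402 Mbps × 1164 s = 27239.9 Mb
podcast episode with video: 5.832 Mbps × 7260 s = 42340.3 Mb
Total: 94534.7 Mb = 11816.8 MB.
= 11.82 GB.

11.8 GB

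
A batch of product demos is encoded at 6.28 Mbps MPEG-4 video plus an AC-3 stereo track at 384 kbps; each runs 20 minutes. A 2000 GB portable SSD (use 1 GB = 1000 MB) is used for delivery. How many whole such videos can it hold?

20 min = 1200 s
Audio: 384 kbps = 0.384 Mbps.
Total bitrate: 6.664 Mbps.
Per item: 6.664 Mbps × 1200 s = 7,997 Mb = 999.6 MB.
Capacity: 2000 GB = 16,000,000 Mb; 2000.80 items → 2000 complete.

2000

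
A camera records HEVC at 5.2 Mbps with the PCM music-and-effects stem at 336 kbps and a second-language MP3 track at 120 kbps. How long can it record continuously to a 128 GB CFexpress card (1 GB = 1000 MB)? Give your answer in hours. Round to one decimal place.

Audio total: 336 + 120 = 456 kbps = 0.456 Mbps.
Total bitrate: 5.2 + 0.456 = 5.656 Mbps.
Capacity: 128 GB = 1,024,000 Mb.
Recording time: 1,024,000 / 5.656 = 181,047 s ≈ 50.3 hours.

50.3 hours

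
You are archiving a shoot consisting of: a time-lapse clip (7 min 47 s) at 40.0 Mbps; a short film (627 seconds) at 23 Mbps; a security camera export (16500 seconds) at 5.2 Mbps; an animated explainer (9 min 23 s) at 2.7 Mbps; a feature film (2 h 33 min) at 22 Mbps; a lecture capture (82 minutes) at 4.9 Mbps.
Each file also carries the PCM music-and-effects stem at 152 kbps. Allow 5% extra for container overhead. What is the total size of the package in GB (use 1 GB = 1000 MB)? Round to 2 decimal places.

46.12 GB

Audio: 152 kbps = 0.152 Mbps.
time-lapse clip: 40.152 Mbps × 467 s × 1.05 = 19688.5 Mb
short film: 23.152 Mbps × 627 s × 1.05 = 15242.1 Mb
security camera export: 5.352 Mbps × 16500 s × 1.05 = 92723.4 Mb
animated explainer: 2.852 Mbps × 563 s × 1.05 = 1686.0 Mb
feature film: 22.152 Mbps × 9180 s × 1.05 = 213523.1 Mb
lecture capture: 5.052 Mbps × 4920 s × 1.05 = 26098.6 Mb
Total: 368961.8 Mb = 46120.2 MB.
= 46.12 GB.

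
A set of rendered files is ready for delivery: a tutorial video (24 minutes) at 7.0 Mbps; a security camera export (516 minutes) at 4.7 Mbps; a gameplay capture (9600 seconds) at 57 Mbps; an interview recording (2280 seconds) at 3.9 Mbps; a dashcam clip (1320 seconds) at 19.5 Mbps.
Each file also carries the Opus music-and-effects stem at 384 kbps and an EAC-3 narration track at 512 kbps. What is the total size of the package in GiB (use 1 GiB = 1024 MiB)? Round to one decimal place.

90.6 GiB

Audio total: 384 + 512 = 896 kbps = 0.896 Mbps.
tutorial video: 7.896 Mbps × 1440 s = 11370.2 Mb
security camera export: 5.596 Mbps × 30960 s = 173252.2 Mb
gameplay capture: 57.896 Mbps × 9600 s = 555801.6 Mb
interview recording: 4.796 Mbps × 2280 s = 10934.9 Mb
dashcam clip: 20.396 Mbps × 1320 s = 26922.7 Mb
Total: 778281.6 Mb = 97285.2 MB.
= 90.60 GiB.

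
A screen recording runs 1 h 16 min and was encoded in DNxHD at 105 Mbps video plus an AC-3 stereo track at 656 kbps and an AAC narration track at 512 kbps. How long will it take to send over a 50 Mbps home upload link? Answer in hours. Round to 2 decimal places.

2.69 hours

1 h 16 min = 76 min = 4560 s
Audio total: 656 + 512 = 1168 kbps = 1.168 Mbps.
Total bitrate: 106.168 Mbps.
File: 106.168 Mbps × 4560 s = 484126.1 Mb.
At 50 Mbps: 484126.1 / 50 = 9682.5 s ≈ 2.69 hours.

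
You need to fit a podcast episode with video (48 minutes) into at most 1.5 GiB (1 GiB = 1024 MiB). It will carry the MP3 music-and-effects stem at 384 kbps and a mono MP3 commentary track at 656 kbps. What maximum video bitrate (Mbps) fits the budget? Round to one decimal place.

3.4 Mbps

Budget: 1.5 GiB = 12884.9 Mb.
48 min = 2880 s
Total bitrate budget: 12884.9 Mb / 2880 s = 4.474 Mbps.
Audio total: 384 + 656 = 1040 kbps = 1.040 Mbps.
Video: 4.474 − 1.040 = 3.434 Mbps.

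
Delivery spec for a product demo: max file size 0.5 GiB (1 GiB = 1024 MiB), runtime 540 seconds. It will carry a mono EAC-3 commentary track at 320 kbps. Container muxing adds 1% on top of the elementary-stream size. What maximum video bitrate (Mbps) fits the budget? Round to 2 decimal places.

7.55 Mbps

Budget: 0.5 GiB = 4295.0 Mb.
Stream payload after overhead: 4295.0 / 1.01 = 4252.4 Mb.
Total bitrate budget: 4252.4 Mb / 540 s = 7.875 Mbps.
Audio: 320 kbps = 0.320 Mbps.
Video: 7.875 − 0.320 = 7.555 Mbps.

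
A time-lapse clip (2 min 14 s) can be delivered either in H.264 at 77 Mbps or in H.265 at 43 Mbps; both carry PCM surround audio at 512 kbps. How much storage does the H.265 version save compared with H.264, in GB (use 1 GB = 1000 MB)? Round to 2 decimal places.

0.57 GB

2 min 14 s = 134 s
Audio: 512 kbps = 0.512 Mbps.
H.264: 77.512 Mbps × 134 s = 10386.6 Mb = 1.298 GB.
H.265: 43.512 Mbps × 134 s = 5830.6 Mb = 0.729 GB.
Saving: 1.298 − 0.729 = 0.570 GB.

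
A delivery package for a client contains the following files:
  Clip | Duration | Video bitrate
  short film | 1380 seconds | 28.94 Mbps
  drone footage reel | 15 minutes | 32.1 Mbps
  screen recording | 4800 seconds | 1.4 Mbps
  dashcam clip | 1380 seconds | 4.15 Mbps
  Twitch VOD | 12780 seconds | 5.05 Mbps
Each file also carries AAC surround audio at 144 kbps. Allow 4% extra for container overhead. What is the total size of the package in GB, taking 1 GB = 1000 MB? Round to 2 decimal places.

19.35 GB

Audio: 144 kbps = 0.144 Mbps.
short film: 29.084 Mbps × 1380 s × 1.04 = 41741.4 Mb
drone footage reel: 32.244 Mbps × 900 s × 1.04 = 30180.4 Mb
screen recording: 1.544 Mbps × 4800 s × 1.04 = 7707.6 Mb
dashcam clip: 4.294 Mbps × 1380 s × 1.04 = 6162.7 Mb
Twitch VOD: 5.194 Mbps × 12780 s × 1.04 = 69034.5 Mb
Total: 154826.6 Mb = 19353.3 MB.
= 19.35 GB.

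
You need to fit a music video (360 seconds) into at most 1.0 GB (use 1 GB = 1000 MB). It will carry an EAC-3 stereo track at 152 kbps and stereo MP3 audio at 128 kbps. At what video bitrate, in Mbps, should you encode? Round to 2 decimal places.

21.94 Mbps

Budget: 1.0 GB = 8000.0 Mb.
Total bitrate budget: 8000.0 Mb / 360 s = 22.222 Mbps.
Audio total: 152 + 128 = 280 kbps = 0.280 Mbps.
Video: 22.222 − 0.280 = 21.942 Mbps.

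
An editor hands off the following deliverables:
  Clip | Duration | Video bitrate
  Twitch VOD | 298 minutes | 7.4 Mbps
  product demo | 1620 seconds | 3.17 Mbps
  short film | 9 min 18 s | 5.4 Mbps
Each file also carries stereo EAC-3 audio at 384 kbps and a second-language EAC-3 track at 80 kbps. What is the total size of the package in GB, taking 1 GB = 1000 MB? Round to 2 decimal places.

18.72 GB

Audio total: 384 + 80 = 464 kbps = 0.464 Mbps.
Twitch VOD: 7.864 Mbps × 17880 s = 140608.3 Mb
product demo: 3.634 Mbps × 1620 s = 5887.1 Mb
short film: 5.864 Mbps × 558 s = 3272.1 Mb
Total: 149767.5 Mb = 18720.9 MB.
= 18.72 GB.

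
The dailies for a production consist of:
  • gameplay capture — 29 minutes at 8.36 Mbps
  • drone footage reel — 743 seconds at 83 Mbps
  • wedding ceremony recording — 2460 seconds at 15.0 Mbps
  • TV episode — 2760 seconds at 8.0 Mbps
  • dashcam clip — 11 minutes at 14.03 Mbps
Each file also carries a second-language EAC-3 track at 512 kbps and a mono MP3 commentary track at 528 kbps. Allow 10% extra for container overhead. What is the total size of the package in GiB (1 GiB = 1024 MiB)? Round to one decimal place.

19.6 GiB

Audio total: 512 + 528 = 1040 kbps = 1.040 Mbps.
gameplay capture: 9.400 Mbps × 1740 s × 1.10 = 17991.6 Mb
drone footage reel: 84.040 Mbps × 743 s × 1.10 = 68685.9 Mb
wedding ceremony recording: 16.040 Mbps × 2460 s × 1.10 = 43404.2 Mb
TV episode: 9.040 Mbps × 2760 s × 1.10 = 27445.4 Mb
dashcam clip: 15.070 Mbps × 660 s × 1.10 = 10940.8 Mb
Total: 168468.0 Mb = 21058.5 MB.
= 19.61 GiB.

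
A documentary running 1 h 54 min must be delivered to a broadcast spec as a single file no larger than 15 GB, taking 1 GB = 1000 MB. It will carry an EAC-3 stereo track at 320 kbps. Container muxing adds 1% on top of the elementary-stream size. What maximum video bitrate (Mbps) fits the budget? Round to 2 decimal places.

Budget: 15 GB = 120000.0 Mb.
Stream payload after overhead: 120000.0 / 1.01 = 118811.9 Mb.
1 h 54 min = 114 min = 6840 s
Total bitrate budget: 118811.9 Mb / 6840 s = 17.370 Mbps.
Audio: 320 kbps = 0.320 Mbps.
Video: 17.370 − 0.320 = 17.050 Mbps.

17.05 Mbps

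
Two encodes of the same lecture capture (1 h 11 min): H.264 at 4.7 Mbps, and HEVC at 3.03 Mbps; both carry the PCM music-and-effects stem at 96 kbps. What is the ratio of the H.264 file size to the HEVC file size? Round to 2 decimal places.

1 h 11 min = 71 min = 4260 s
Audio: 96 kbps = 0.096 Mbps.
H.264: 4.796 Mbps × 4260 s = 20431.0 Mb = 2.378 GiB.
HEVC: 3.126 Mbps × 4260 s = 13316.8 Mb = 1.550 GiB.
Ratio: 2.378 / 1.550 = 1.534.

1.53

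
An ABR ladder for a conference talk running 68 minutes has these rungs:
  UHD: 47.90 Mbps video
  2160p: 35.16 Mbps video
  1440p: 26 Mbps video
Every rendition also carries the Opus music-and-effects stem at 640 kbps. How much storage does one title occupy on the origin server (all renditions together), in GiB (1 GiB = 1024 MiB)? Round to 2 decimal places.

68 min = 4080 s
Audio: 640 kbps = 0.640 Mbps.
Sum of rendition bitrates: (47.90+0.640) + (35.16+0.640) + (26+0.640) = 110.980 Mbps.
× 4080 s = 452,798 Mb = 56,600 MB = 52.71 GiB.

52.71 GiB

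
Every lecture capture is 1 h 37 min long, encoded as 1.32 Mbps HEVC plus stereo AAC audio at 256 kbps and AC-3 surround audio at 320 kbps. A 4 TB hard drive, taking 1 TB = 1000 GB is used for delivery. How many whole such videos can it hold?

2899

1 h 37 min = 97 min = 5820 s
Audio total: 256 + 320 = 576 kbps = 0.576 Mbps.
Total bitrate: 1.896 Mbps.
Per item: 1.896 Mbps × 5820 s = 11,035 Mb = 1,379 MB.
Capacity: 4 TB = 32,000,000 Mb; 2899.94 items → 2899 complete.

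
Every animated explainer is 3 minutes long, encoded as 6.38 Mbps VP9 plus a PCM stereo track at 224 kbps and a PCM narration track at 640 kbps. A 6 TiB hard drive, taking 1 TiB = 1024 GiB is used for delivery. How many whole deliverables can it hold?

40475

3 min = 180 s
Audio total: 224 + 640 = 864 kbps = 0.864 Mbps.
Total bitrate: 7.244 Mbps.
Per item: 7.244 Mbps × 180 s = 1,304 Mb = 163.0 MB.
Capacity: 6 TiB = 52,776,558 Mb; 40475.30 items → 40475 complete.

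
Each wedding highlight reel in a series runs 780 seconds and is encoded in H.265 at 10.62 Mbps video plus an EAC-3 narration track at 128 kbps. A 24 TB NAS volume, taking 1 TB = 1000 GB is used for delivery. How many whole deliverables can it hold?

Audio: 128 kbps = 0.128 Mbps.
Total bitrate: 10.748 Mbps.
Per item: 10.748 Mbps × 780 s = 8,383 Mb = 1,048 MB.
Capacity: 24 TB = 192,000,000 Mb; 22902.29 items → 22902 complete.

22902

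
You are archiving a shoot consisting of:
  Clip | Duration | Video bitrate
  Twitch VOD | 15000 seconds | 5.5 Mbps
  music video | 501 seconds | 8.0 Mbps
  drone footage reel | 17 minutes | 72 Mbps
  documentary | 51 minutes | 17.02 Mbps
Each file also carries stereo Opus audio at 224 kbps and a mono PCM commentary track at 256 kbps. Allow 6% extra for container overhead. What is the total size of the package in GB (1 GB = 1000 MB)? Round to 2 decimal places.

Audio total: 224 + 256 = 480 kbps = 0.480 Mbps.
Twitch VOD: 5.980 Mbps × 15000 s × 1.06 = 95082.0 Mb
music video: 8.480 Mbps × 501 s × 1.06 = 4503.4 Mb
drone footage reel: 72.480 Mbps × 1020 s × 1.06 = 78365.4 Mb
documentary: 17.500 Mbps × 3060 s × 1.06 = 56763.0 Mb
Total: 234713.8 Mb = 29339.2 MB.
= 29.34 GB.

29.34 GB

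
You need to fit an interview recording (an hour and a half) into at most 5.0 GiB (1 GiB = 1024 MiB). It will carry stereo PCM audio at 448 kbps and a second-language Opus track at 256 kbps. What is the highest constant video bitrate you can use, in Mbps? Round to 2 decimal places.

7.25 Mbps

Budget: 5.0 GiB = 42949.7 Mb.
1.5 h = 5400 s
Total bitrate budget: 42949.7 Mb / 5400 s = 7.954 Mbps.
Audio total: 448 + 256 = 704 kbps = 0.704 Mbps.
Video: 7.954 − 0.704 = 7.250 Mbps.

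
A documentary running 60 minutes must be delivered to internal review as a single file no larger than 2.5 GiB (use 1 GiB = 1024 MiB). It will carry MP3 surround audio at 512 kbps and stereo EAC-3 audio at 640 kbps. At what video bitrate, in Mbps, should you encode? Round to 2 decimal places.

Budget: 2.5 GiB = 21474.8 Mb.
60 min = 3600 s
Total bitrate budget: 21474.8 Mb / 3600 s = 5.965 Mbps.
Audio total: 512 + 640 = 1152 kbps = 1.152 Mbps.
Video: 5.965 − 1.152 = 4.813 Mbps.

4.81 Mbps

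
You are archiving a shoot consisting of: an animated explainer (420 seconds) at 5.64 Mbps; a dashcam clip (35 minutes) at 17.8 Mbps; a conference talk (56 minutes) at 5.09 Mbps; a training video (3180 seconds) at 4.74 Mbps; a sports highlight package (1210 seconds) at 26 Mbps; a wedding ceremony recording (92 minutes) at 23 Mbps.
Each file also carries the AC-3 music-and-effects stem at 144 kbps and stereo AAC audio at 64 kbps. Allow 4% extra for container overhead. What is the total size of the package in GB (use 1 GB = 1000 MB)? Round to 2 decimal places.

30.37 GB

Audio total: 144 + 64 = 208 kbps = 0.208 Mbps.
animated explainer: 5.848 Mbps × 420 s × 1.04 = 2554.4 Mb
dashcam clip: 18.008 Mbps × 2100 s × 1.04 = 39329.5 Mb
conference talk: 5.298 Mbps × 3360 s × 1.04 = 18513.3 Mb
training video: 4.948 Mbps × 3180 s × 1.04 = 16364.0 Mb
sports highlight package: 26.208 Mbps × 1210 s × 1.04 = 32980.1 Mb
wedding ceremony recording: 23.208 Mbps × 5520 s × 1.04 = 133232.5 Mb
Total: 242973.9 Mb = 30371.7 MB.
= 30.37 GB.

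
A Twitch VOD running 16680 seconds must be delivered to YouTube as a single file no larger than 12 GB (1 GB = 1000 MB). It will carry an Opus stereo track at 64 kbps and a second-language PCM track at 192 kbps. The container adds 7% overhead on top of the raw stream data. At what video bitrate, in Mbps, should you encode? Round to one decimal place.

Budget: 12 GB = 96000.0 Mb.
Stream payload after overhead: 96000.0 / 1.07 = 89719.6 Mb.
Total bitrate budget: 89719.6 Mb / 16680 s = 5.379 Mbps.
Audio total: 64 + 192 = 256 kbps = 0.256 Mbps.
Video: 5.379 − 0.256 = 5.123 Mbps.

5.1 Mbps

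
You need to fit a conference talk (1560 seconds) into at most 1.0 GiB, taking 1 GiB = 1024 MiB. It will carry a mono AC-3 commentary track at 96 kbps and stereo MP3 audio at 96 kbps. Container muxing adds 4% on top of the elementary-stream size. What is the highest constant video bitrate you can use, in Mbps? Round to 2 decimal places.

Budget: 1.0 GiB = 8589.9 Mb.
Stream payload after overhead: 8589.9 / 1.04 = 8259.6 Mb.
Total bitrate budget: 8259.6 Mb / 1560 s = 5.295 Mbps.
Audio total: 96 + 96 = 192 kbps = 0.192 Mbps.
Video: 5.295 − 0.192 = 5.103 Mbps.

5.10 Mbps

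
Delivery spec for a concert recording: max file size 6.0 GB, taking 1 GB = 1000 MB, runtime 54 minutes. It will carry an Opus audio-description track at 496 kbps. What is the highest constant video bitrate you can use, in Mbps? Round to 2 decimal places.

Budget: 6.0 GB = 48000.0 Mb.
54 min = 3240 s
Total bitrate budget: 48000.0 Mb / 3240 s = 14.815 Mbps.
Audio: 496 kbps = 0.496 Mbps.
Video: 14.815 − 0.496 = 14.319 Mbps.

14.32 Mbps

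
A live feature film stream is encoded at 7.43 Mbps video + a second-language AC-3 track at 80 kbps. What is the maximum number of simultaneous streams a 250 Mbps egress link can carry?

33

Audio: 80 kbps = 0.080 Mbps.
Per-viewer media rate: 7.510 Mbps.
250 Mbps = 250.0 Mbps; 250.0 / 7.510 = 33.29 → 33 viewers.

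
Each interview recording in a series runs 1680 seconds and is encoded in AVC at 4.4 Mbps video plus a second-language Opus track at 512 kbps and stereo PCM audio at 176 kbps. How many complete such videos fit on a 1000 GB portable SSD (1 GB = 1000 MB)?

935

Audio total: 512 + 176 = 688 kbps = 0.688 Mbps.
Total bitrate: 5.088 Mbps.
Per item: 5.088 Mbps × 1680 s = 8,548 Mb = 1,068 MB.
Capacity: 1000 GB = 8,000,000 Mb; 935.91 items → 935 complete.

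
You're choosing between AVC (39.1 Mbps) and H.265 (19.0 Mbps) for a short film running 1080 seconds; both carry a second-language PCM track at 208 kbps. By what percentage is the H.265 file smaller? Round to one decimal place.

51.1%

Audio: 208 kbps = 0.208 Mbps.
AVC: 39.308 Mbps × 1080 s = 42452.6 Mb = 4.942 GiB.
H.265: 19.208 Mbps × 1080 s = 20744.6 Mb = 2.415 GiB.
Reduction: (1 − 2.415/4.942) × 100 = 51.13%.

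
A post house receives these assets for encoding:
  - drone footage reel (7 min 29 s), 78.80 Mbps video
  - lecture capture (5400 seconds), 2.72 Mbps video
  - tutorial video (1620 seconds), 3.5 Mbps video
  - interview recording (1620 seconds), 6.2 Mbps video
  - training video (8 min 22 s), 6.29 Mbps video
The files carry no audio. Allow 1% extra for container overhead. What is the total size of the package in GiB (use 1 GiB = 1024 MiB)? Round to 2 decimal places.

8.11 GiB

drone footage reel: 78.800 Mbps × 449 s × 1.01 = 35735.0 Mb
lecture capture: 2.720 Mbps × 5400 s × 1.01 = 14834.9 Mb
tutorial video: 3.500 Mbps × 1620 s × 1.01 = 5726.7 Mb
interview recording: 6.200 Mbps × 1620 s × 1.01 = 10144.4 Mb
training video: 6.290 Mbps × 502 s × 1.01 = 3189.2 Mb
Total: 69630.2 Mb = 8703.8 MB.
= 8.106 GiB.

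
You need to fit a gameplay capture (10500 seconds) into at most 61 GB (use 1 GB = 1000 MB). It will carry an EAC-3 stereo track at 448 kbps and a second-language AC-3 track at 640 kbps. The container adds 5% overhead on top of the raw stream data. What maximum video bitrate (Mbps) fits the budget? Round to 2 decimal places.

Budget: 61 GB = 488000.0 Mb.
Stream payload after overhead: 488000.0 / 1.05 = 464761.9 Mb.
Total bitrate budget: 464761.9 Mb / 10500 s = 44.263 Mbps.
Audio total: 448 + 640 = 1088 kbps = 1.088 Mbps.
Video: 44.263 − 1.088 = 43.175 Mbps.

43.18 Mbps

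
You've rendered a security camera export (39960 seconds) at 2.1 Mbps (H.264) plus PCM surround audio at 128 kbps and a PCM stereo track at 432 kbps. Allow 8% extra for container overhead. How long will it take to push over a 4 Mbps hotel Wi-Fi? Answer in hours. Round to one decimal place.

Audio total: 128 + 432 = 560 kbps = 0.560 Mbps.
Total bitrate: 2.660 Mbps.
File: 2.660 Mbps × 39960 s = 106293.6 Mb.
With 8% container overhead: ×1.08. → 114797.1 Mb.
At 4 Mbps: 114797.1 / 4 = 28699.3 s ≈ 7.97 hours.

8.0 hours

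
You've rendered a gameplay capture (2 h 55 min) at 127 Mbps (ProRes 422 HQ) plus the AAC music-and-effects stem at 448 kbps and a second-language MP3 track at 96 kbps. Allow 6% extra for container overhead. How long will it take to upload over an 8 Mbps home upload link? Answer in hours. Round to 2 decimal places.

49.29 hours

2 h 55 min = 175 min = 10500 s
Audio total: 448 + 96 = 544 kbps = 0.544 Mbps.
Total bitrate: 127.544 Mbps.
File: 127.544 Mbps × 10500 s = 1339212.0 Mb.
With 6% container overhead: ×1.06. → 1419564.7 Mb.
At 8 Mbps: 1419564.7 / 8 = 177445.6 s ≈ 49.3 hours.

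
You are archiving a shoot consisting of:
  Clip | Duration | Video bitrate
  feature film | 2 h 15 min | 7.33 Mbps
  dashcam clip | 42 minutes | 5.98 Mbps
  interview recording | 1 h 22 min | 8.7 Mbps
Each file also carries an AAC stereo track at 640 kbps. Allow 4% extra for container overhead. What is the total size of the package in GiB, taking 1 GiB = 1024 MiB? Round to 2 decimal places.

Audio: 640 kbps = 0.640 Mbps.
feature film: 7.970 Mbps × 8100 s × 1.04 = 67139.3 Mb
dashcam clip: 6.620 Mbps × 2520 s × 1.04 = 17349.7 Mb
interview recording: 9.340 Mbps × 4920 s × 1.04 = 47790.9 Mb
Total: 132279.9 Mb = 16535.0 MB.
= 15.40 GiB.

15.40 GiB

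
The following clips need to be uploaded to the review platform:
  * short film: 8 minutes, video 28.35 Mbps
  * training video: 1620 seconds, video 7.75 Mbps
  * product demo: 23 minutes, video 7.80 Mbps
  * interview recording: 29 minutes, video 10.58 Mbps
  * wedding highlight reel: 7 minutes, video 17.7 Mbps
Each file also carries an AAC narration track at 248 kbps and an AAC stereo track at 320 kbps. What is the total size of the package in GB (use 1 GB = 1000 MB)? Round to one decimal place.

8.2 GB

Audio total: 248 + 320 = 568 kbps = 0.568 Mbps.
short film: 28.918 Mbps × 480 s = 13880.6 Mb
training video: 8.318 Mbps × 1620 s = 13475.2 Mb
product demo: 8.368 Mbps × 1380 s = 11547.8 Mb
interview recording: 11.148 Mbps × 1740 s = 19397.5 Mb
wedding highlight reel: 18.268 Mbps × 420 s = 7672.6 Mb
Total: 65973.7 Mb = 8246.7 MB.
= 8.247 GB.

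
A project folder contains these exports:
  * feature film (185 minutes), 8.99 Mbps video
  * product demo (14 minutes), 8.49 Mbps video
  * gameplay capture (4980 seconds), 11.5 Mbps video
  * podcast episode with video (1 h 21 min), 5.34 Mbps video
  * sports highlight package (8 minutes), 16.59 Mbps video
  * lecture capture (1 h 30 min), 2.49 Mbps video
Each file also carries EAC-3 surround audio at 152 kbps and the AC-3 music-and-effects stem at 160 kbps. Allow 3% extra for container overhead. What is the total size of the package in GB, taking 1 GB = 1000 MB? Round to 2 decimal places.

28.35 GB

Audio total: 152 + 160 = 312 kbps = 0.312 Mbps.
feature film: 9.302 Mbps × 11100 s × 1.03 = 106349.8 Mb
product demo: 8.802 Mbps × 840 s × 1.03 = 7615.5 Mb
gameplay capture: 11.812 Mbps × 4980 s × 1.03 = 60588.5 Mb
podcast episode with video: 5.652 Mbps × 4860 s × 1.03 = 28292.8 Mb
sports highlight package: 16.902 Mbps × 480 s × 1.03 = 8356.3 Mb
lecture capture: 2.802 Mbps × 5400 s × 1.03 = 15584.7 Mb
Total: 226787.6 Mb = 28348.4 MB.
= 28.35 GB.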